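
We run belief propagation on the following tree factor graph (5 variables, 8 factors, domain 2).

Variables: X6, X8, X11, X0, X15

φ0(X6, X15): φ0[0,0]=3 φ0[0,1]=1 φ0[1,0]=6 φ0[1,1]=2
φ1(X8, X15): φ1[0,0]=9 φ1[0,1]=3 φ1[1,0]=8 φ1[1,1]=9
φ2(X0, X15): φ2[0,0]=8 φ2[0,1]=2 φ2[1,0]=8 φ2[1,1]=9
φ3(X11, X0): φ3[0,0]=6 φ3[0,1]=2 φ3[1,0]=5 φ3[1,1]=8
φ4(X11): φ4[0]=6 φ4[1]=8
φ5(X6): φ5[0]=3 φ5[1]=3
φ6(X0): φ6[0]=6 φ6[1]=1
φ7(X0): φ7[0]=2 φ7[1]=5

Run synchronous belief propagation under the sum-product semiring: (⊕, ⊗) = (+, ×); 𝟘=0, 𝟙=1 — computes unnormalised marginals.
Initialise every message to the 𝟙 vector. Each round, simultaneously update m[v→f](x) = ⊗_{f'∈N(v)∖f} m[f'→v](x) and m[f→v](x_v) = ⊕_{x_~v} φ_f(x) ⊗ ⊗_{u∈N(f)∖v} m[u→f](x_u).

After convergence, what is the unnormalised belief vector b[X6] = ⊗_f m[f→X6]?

b[X6] = [1770192, 3540384]

init: all messages = 𝟙 over 2 values
r1 m[φ0→X6] = [4, 8]
r1 m[φ0→X15] = [9, 3]
r1 m[φ1→X8] = [12, 17]
r1 m[φ1→X15] = [17, 12]
r1 m[φ2→X0] = [10, 17]
r1 m[φ2→X15] = [16, 11]
r1 m[φ3→X11] = [8, 13]
r1 m[φ3→X0] = [11, 10]
r1 m[φ4→X11] = [6, 8]
r1 m[φ5→X6] = [3, 3]
r1 m[φ6→X0] = [6, 1]
r1 m[φ7→X0] = [2, 5]
r1 m[X6→φ0] = [1, 1]
r1 m[X6→φ5] = [1, 1]
r1 m[X8→φ1] = [1, 1]
r1 m[X11→φ3] = [1, 1]
r1 m[X11→φ4] = [1, 1]
r1 m[X0→φ2] = [1, 1]
r1 m[X0→φ3] = [1, 1]
r1 m[X0→φ6] = [1, 1]
r1 m[X0→φ7] = [1, 1]
r1 m[X15→φ0] = [1, 1]
r1 m[X15→φ1] = [1, 1]
r1 m[X15→φ2] = [1, 1]
r2 m[φ0→X6] = [4, 8]
r2 m[φ0→X15] = [9, 3]
r2 m[φ1→X8] = [12, 17]
r2 m[φ1→X15] = [17, 12]
r2 m[φ2→X0] = [10, 17]
r2 m[φ2→X15] = [16, 11]
r2 m[φ3→X11] = [8, 13]
r2 m[φ3→X0] = [11, 10]
r2 m[φ4→X11] = [6, 8]
r2 m[φ5→X6] = [3, 3]
r2 m[φ6→X0] = [6, 1]
r2 m[φ7→X0] = [2, 5]
r2 m[X6→φ0] = [3, 3]
r2 m[X6→φ5] = [4, 8]
r2 m[X8→φ1] = [1, 1]
r2 m[X11→φ3] = [6, 8]
r2 m[X11→φ4] = [8, 13]
r2 m[X0→φ2] = [132, 50]
r2 m[X0→φ3] = [120, 85]
r2 m[X0→φ6] = [220, 850]
r2 m[X0→φ7] = [660, 170]
r2 m[X15→φ0] = [272, 132]
r2 m[X15→φ1] = [144, 33]
r2 m[X15→φ2] = [153, 36]
r3 m[φ0→X6] = [948, 1896]
r3 m[φ0→X15] = [27, 9]
r3 m[φ1→X8] = [1395, 1449]
r3 m[φ1→X15] = [17, 12]
r3 m[φ2→X0] = [1296, 1548]
r3 m[φ2→X15] = [1456, 714]
r3 m[φ3→X11] = [890, 1280]
r3 m[φ3→X0] = [76, 76]
r3 m[φ4→X11] = [6, 8]
r3 m[φ5→X6] = [3, 3]
r3 m[φ6→X0] = [6, 1]
r3 m[φ7→X0] = [2, 5]
r3 m[X6→φ0] = [3, 3]
r3 m[X6→φ5] = [4, 8]
r3 m[X8→φ1] = [1, 1]
r3 m[X11→φ3] = [6, 8]
r3 m[X11→φ4] = [8, 13]
r3 m[X0→φ2] = [132, 50]
r3 m[X0→φ3] = [120, 85]
r3 m[X0→φ6] = [220, 850]
r3 m[X0→φ7] = [660, 170]
r3 m[X15→φ0] = [272, 132]
r3 m[X15→φ1] = [144, 33]
r3 m[X15→φ2] = [153, 36]
r4 m[φ0→X6] = [948, 1896]
r4 m[φ0→X15] = [27, 9]
r4 m[φ1→X8] = [1395, 1449]
r4 m[φ1→X15] = [17, 12]
r4 m[φ2→X0] = [1296, 1548]
r4 m[φ2→X15] = [1456, 714]
r4 m[φ3→X11] = [890, 1280]
r4 m[φ3→X0] = [76, 76]
r4 m[φ4→X11] = [6, 8]
r4 m[φ5→X6] = [3, 3]
r4 m[φ6→X0] = [6, 1]
r4 m[φ7→X0] = [2, 5]
r4 m[X6→φ0] = [3, 3]
r4 m[X6→φ5] = [948, 1896]
r4 m[X8→φ1] = [1, 1]
r4 m[X11→φ3] = [6, 8]
r4 m[X11→φ4] = [890, 1280]
r4 m[X0→φ2] = [912, 380]
r4 m[X0→φ3] = [15552, 7740]
r4 m[X0→φ6] = [196992, 588240]
r4 m[X0→φ7] = [590976, 117648]
r4 m[X15→φ0] = [24752, 8568]
r4 m[X15→φ1] = [39312, 6426]
r4 m[X15→φ2] = [459, 108]
r5 m[φ0→X6] = [82824, 165648]
r5 m[φ0→X15] = [27, 9]
r5 m[φ1→X8] = [373086, 372330]
r5 m[φ1→X15] = [17, 12]
r5 m[φ2→X0] = [3888, 4644]
r5 m[φ2→X15] = [10336, 5244]
r5 m[φ3→X11] = [108792, 139680]
r5 m[φ3→X0] = [76, 76]
r5 m[φ4→X11] = [6, 8]
r5 m[φ5→X6] = [3, 3]
r5 m[φ6→X0] = [6, 1]
r5 m[φ7→X0] = [2, 5]
r5 m[X6→φ0] = [3, 3]
r5 m[X6→φ5] = [948, 1896]
r5 m[X8→φ1] = [1, 1]
r5 m[X11→φ3] = [6, 8]
r5 m[X11→φ4] = [890, 1280]
r5 m[X0→φ2] = [912, 380]
r5 m[X0→φ3] = [15552, 7740]
r5 m[X0→φ6] = [196992, 588240]
r5 m[X0→φ7] = [590976, 117648]
r5 m[X15→φ0] = [24752, 8568]
r5 m[X15→φ1] = [39312, 6426]
r5 m[X15→φ2] = [459, 108]
r6 m[φ0→X6] = [82824, 165648]
r6 m[φ0→X15] = [27, 9]
r6 m[φ1→X8] = [373086, 372330]
r6 m[φ1→X15] = [17, 12]
r6 m[φ2→X0] = [3888, 4644]
r6 m[φ2→X15] = [10336, 5244]
r6 m[φ3→X11] = [108792, 139680]
r6 m[φ3→X0] = [76, 76]
r6 m[φ4→X11] = [6, 8]
r6 m[φ5→X6] = [3, 3]
r6 m[φ6→X0] = [6, 1]
r6 m[φ7→X0] = [2, 5]
r6 m[X6→φ0] = [3, 3]
r6 m[X6→φ5] = [82824, 165648]
r6 m[X8→φ1] = [1, 1]
r6 m[X11→φ3] = [6, 8]
r6 m[X11→φ4] = [108792, 139680]
r6 m[X0→φ2] = [912, 380]
r6 m[X0→φ3] = [46656, 23220]
r6 m[X0→φ6] = [590976, 1764720]
r6 m[X0→φ7] = [1772928, 352944]
r6 m[X15→φ0] = [175712, 62928]
r6 m[X15→φ1] = [279072, 47196]
r6 m[X15→φ2] = [459, 108]
r7 m[φ0→X6] = [590064, 1180128]
r7 m[φ0→X15] = [27, 9]
r7 m[φ1→X8] = [2653236, 2657340]
r7 m[φ1→X15] = [17, 12]
r7 m[φ2→X0] = [3888, 4644]
r7 m[φ2→X15] = [10336, 5244]
r7 m[φ3→X11] = [326376, 419040]
r7 m[φ3→X0] = [76, 76]
r7 m[φ4→X11] = [6, 8]
r7 m[φ5→X6] = [3, 3]
r7 m[φ6→X0] = [6, 1]
r7 m[φ7→X0] = [2, 5]
r7 m[X6→φ0] = [3, 3]
r7 m[X6→φ5] = [82824, 165648]
r7 m[X8→φ1] = [1, 1]
r7 m[X11→φ3] = [6, 8]
r7 m[X11→φ4] = [108792, 139680]
r7 m[X0→φ2] = [912, 380]
r7 m[X0→φ3] = [46656, 23220]
r7 m[X0→φ6] = [590976, 1764720]
r7 m[X0→φ7] = [1772928, 352944]
r7 m[X15→φ0] = [175712, 62928]
r7 m[X15→φ1] = [279072, 47196]
r7 m[X15→φ2] = [459, 108]
r8 m[φ0→X6] = [590064, 1180128]
r8 m[φ0→X15] = [27, 9]
r8 m[φ1→X8] = [2653236, 2657340]
r8 m[φ1→X15] = [17, 12]
r8 m[φ2→X0] = [3888, 4644]
r8 m[φ2→X15] = [10336, 5244]
r8 m[φ3→X11] = [326376, 419040]
r8 m[φ3→X0] = [76, 76]
r8 m[φ4→X11] = [6, 8]
r8 m[φ5→X6] = [3, 3]
r8 m[φ6→X0] = [6, 1]
r8 m[φ7→X0] = [2, 5]
r8 m[X6→φ0] = [3, 3]
r8 m[X6→φ5] = [590064, 1180128]
r8 m[X8→φ1] = [1, 1]
r8 m[X11→φ3] = [6, 8]
r8 m[X11→φ4] = [326376, 419040]
r8 m[X0→φ2] = [912, 380]
r8 m[X0→φ3] = [46656, 23220]
r8 m[X0→φ6] = [590976, 1764720]
r8 m[X0→φ7] = [1772928, 352944]
r8 m[X15→φ0] = [175712, 62928]
r8 m[X15→φ1] = [279072, 47196]
r8 m[X15→φ2] = [459, 108]
r9 m[φ0→X6] = [590064, 1180128]
r9 m[φ0→X15] = [27, 9]
r9 m[φ1→X8] = [2653236, 2657340]
r9 m[φ1→X15] = [17, 12]
r9 m[φ2→X0] = [3888, 4644]
r9 m[φ2→X15] = [10336, 5244]
r9 m[φ3→X11] = [326376, 419040]
r9 m[φ3→X0] = [76, 76]
r9 m[φ4→X11] = [6, 8]
r9 m[φ5→X6] = [3, 3]
r9 m[φ6→X0] = [6, 1]
r9 m[φ7→X0] = [2, 5]
r9 m[X6→φ0] = [3, 3]
r9 m[X6→φ5] = [590064, 1180128]
r9 m[X8→φ1] = [1, 1]
r9 m[X11→φ3] = [6, 8]
r9 m[X11→φ4] = [326376, 419040]
r9 m[X0→φ2] = [912, 380]
r9 m[X0→φ3] = [46656, 23220]
r9 m[X0→φ6] = [590976, 1764720]
r9 m[X0→φ7] = [1772928, 352944]
r9 m[X15→φ0] = [175712, 62928]
r9 m[X15→φ1] = [279072, 47196]
r9 m[X15→φ2] = [459, 108]
fixed point reached at round 9
b[X6] = ⊗ incoming = [1770192, 3540384]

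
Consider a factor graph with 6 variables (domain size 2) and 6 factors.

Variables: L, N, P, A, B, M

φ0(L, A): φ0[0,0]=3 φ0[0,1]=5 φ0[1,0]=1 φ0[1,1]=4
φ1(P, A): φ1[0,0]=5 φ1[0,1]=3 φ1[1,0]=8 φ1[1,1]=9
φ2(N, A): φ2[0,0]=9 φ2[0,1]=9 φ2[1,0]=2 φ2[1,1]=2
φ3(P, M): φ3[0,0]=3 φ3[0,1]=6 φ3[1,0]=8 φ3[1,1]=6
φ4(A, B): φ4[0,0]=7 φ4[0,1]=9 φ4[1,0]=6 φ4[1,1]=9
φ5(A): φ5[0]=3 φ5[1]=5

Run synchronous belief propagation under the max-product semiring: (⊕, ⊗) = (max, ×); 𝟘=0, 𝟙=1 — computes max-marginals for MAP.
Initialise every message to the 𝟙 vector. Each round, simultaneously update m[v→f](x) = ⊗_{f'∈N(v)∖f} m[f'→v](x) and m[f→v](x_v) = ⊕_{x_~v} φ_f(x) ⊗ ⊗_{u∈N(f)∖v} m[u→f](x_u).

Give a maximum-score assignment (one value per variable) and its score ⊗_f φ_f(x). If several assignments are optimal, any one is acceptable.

init: all messages = 𝟙 over 2 values
r1 m[φ0→L] = [5, 4]
r1 m[φ0→A] = [3, 5]
r1 m[φ1→P] = [5, 9]
r1 m[φ1→A] = [8, 9]
r1 m[φ2→N] = [9, 2]
r1 m[φ2→A] = [9, 9]
r1 m[φ3→P] = [6, 8]
r1 m[φ3→M] = [8, 6]
r1 m[φ4→A] = [9, 9]
r1 m[φ4→B] = [7, 9]
r1 m[φ5→A] = [3, 5]
r1 m[L→φ0] = [1, 1]
r1 m[N→φ2] = [1, 1]
r1 m[P→φ1] = [1, 1]
r1 m[P→φ3] = [1, 1]
r1 m[A→φ0] = [1, 1]
r1 m[A→φ1] = [1, 1]
r1 m[A→φ2] = [1, 1]
r1 m[A→φ4] = [1, 1]
r1 m[A→φ5] = [1, 1]
r1 m[B→φ4] = [1, 1]
r1 m[M→φ3] = [1, 1]
r2 m[φ0→L] = [5, 4]
r2 m[φ0→A] = [3, 5]
r2 m[φ1→P] = [5, 9]
r2 m[φ1→A] = [8, 9]
r2 m[φ2→N] = [9, 2]
r2 m[φ2→A] = [9, 9]
r2 m[φ3→P] = [6, 8]
r2 m[φ3→M] = [8, 6]
r2 m[φ4→A] = [9, 9]
r2 m[φ4→B] = [7, 9]
r2 m[φ5→A] = [3, 5]
r2 m[L→φ0] = [1, 1]
r2 m[N→φ2] = [1, 1]
r2 m[P→φ1] = [6, 8]
r2 m[P→φ3] = [5, 9]
r2 m[A→φ0] = [1944, 3645]
r2 m[A→φ1] = [729, 2025]
r2 m[A→φ2] = [648, 2025]
r2 m[A→φ4] = [648, 2025]
r2 m[A→φ5] = [1944, 3645]
r2 m[B→φ4] = [1, 1]
r2 m[M→φ3] = [1, 1]
r3 m[φ0→L] = [18225, 14580]
r3 m[φ0→A] = [3, 5]
r3 m[φ1→P] = [6075, 18225]
r3 m[φ1→A] = [64, 72]
r3 m[φ2→N] = [18225, 4050]
r3 m[φ2→A] = [9, 9]
r3 m[φ3→P] = [6, 8]
r3 m[φ3→M] = [72, 54]
r3 m[φ4→A] = [9, 9]
r3 m[φ4→B] = [12150, 18225]
r3 m[φ5→A] = [3, 5]
r3 m[L→φ0] = [1, 1]
r3 m[N→φ2] = [1, 1]
r3 m[P→φ1] = [6, 8]
r3 m[P→φ3] = [5, 9]
r3 m[A→φ0] = [1944, 3645]
r3 m[A→φ1] = [729, 2025]
r3 m[A→φ2] = [648, 2025]
r3 m[A→φ4] = [648, 2025]
r3 m[A→φ5] = [1944, 3645]
r3 m[B→φ4] = [1, 1]
r3 m[M→φ3] = [1, 1]
r4 m[φ0→L] = [18225, 14580]
r4 m[φ0→A] = [3, 5]
r4 m[φ1→P] = [6075, 18225]
r4 m[φ1→A] = [64, 72]
r4 m[φ2→N] = [18225, 4050]
r4 m[φ2→A] = [9, 9]
r4 m[φ3→P] = [6, 8]
r4 m[φ3→M] = [72, 54]
r4 m[φ4→A] = [9, 9]
r4 m[φ4→B] = [12150, 18225]
r4 m[φ5→A] = [3, 5]
r4 m[L→φ0] = [1, 1]
r4 m[N→φ2] = [1, 1]
r4 m[P→φ1] = [6, 8]
r4 m[P→φ3] = [6075, 18225]
r4 m[A→φ0] = [15552, 29160]
r4 m[A→φ1] = [729, 2025]
r4 m[A→φ2] = [5184, 16200]
r4 m[A→φ4] = [5184, 16200]
r4 m[A→φ5] = [15552, 29160]
r4 m[B→φ4] = [1, 1]
r4 m[M→φ3] = [1, 1]
r5 m[φ0→L] = [145800, 116640]
r5 m[φ0→A] = [3, 5]
r5 m[φ1→P] = [6075, 18225]
r5 m[φ1→A] = [64, 72]
r5 m[φ2→N] = [145800, 32400]
r5 m[φ2→A] = [9, 9]
r5 m[φ3→P] = [6, 8]
r5 m[φ3→M] = [145800, 109350]
r5 m[φ4→A] = [9, 9]
r5 m[φ4→B] = [97200, 145800]
r5 m[φ5→A] = [3, 5]
r5 m[L→φ0] = [1, 1]
r5 m[N→φ2] = [1, 1]
r5 m[P→φ1] = [6, 8]
r5 m[P→φ3] = [6075, 18225]
r5 m[A→φ0] = [15552, 29160]
r5 m[A→φ1] = [729, 2025]
r5 m[A→φ2] = [5184, 16200]
r5 m[A→φ4] = [5184, 16200]
r5 m[A→φ5] = [15552, 29160]
r5 m[B→φ4] = [1, 1]
r5 m[M→φ3] = [1, 1]
r6 m[φ0→L] = [145800, 116640]
r6 m[φ0→A] = [3, 5]
r6 m[φ1→P] = [6075, 18225]
r6 m[φ1→A] = [64, 72]
r6 m[φ2→N] = [145800, 32400]
r6 m[φ2→A] = [9, 9]
r6 m[φ3→P] = [6, 8]
r6 m[φ3→M] = [145800, 109350]
r6 m[φ4→A] = [9, 9]
r6 m[φ4→B] = [97200, 145800]
r6 m[φ5→A] = [3, 5]
r6 m[L→φ0] = [1, 1]
r6 m[N→φ2] = [1, 1]
r6 m[P→φ1] = [6, 8]
r6 m[P→φ3] = [6075, 18225]
r6 m[A→φ0] = [15552, 29160]
r6 m[A→φ1] = [729, 2025]
r6 m[A→φ2] = [5184, 16200]
r6 m[A→φ4] = [5184, 16200]
r6 m[A→φ5] = [15552, 29160]
r6 m[B→φ4] = [1, 1]
r6 m[M→φ3] = [1, 1]
fixed point reached at round 6
traceback from L: (L=0, N=0, P=1, A=1, B=1, M=0), score=145800

assignment: (L=0, N=0, P=1, A=1, B=1, M=0); score = 145800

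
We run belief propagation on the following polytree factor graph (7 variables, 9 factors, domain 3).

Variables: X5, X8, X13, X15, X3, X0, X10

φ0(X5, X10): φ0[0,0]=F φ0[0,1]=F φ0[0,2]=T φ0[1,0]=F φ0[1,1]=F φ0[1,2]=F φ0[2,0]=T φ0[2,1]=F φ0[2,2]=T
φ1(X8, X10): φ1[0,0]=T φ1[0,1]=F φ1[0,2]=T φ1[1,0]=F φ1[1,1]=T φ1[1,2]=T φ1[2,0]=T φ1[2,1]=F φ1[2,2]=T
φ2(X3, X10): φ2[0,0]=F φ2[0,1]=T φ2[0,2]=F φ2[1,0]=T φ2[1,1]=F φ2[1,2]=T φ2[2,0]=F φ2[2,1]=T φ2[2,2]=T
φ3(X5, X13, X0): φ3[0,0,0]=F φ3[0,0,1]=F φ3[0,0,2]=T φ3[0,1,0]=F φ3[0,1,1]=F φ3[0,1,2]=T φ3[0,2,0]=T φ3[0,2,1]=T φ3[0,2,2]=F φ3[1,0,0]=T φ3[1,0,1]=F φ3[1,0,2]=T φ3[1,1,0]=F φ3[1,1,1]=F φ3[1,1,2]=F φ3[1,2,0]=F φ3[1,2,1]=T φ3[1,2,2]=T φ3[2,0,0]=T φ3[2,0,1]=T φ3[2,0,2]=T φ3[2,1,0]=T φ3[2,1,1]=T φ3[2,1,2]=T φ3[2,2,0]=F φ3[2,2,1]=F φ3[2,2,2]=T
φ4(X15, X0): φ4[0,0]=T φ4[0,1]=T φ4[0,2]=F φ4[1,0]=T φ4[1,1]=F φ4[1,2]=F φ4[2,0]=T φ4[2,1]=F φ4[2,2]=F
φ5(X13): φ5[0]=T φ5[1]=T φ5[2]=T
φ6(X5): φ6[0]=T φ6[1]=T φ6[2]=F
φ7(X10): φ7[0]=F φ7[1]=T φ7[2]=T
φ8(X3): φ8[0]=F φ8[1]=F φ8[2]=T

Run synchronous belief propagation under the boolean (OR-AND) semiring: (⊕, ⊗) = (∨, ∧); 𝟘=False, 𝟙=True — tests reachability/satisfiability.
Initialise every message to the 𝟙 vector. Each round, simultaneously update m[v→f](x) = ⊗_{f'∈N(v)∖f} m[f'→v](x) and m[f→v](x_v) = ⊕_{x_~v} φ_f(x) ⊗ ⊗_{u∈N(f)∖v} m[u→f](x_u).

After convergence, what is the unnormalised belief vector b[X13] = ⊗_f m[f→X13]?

init: all messages = 𝟙 over 3 values
r1 m[φ0→X5] = [T, F, T]
r1 m[φ0→X10] = [T, F, T]
r1 m[φ1→X8] = [T, T, T]
r1 m[φ1→X10] = [T, T, T]
r1 m[φ2→X3] = [T, T, T]
r1 m[φ2→X10] = [T, T, T]
r1 m[φ3→X5] = [T, T, T]
r1 m[φ3→X13] = [T, T, T]
r1 m[φ3→X0] = [T, T, T]
r1 m[φ4→X15] = [T, T, T]
r1 m[φ4→X0] = [T, T, F]
r1 m[φ5→X13] = [T, T, T]
r1 m[φ6→X5] = [T, T, F]
r1 m[φ7→X10] = [F, T, T]
r1 m[φ8→X3] = [F, F, T]
r1 m[X5→φ0] = [T, T, T]
r1 m[X5→φ3] = [T, T, T]
r1 m[X5→φ6] = [T, T, T]
r1 m[X8→φ1] = [T, T, T]
r1 m[X13→φ3] = [T, T, T]
r1 m[X13→φ5] = [T, T, T]
r1 m[X15→φ4] = [T, T, T]
r1 m[X3→φ2] = [T, T, T]
r1 m[X3→φ8] = [T, T, T]
r1 m[X0→φ3] = [T, T, T]
r1 m[X0→φ4] = [T, T, T]
r1 m[X10→φ0] = [T, T, T]
r1 m[X10→φ1] = [T, T, T]
r1 m[X10→φ2] = [T, T, T]
r1 m[X10→φ7] = [T, T, T]
r2 m[φ0→X5] = [T, F, T]
r2 m[φ0→X10] = [T, F, T]
r2 m[φ1→X8] = [T, T, T]
r2 m[φ1→X10] = [T, T, T]
r2 m[φ2→X3] = [T, T, T]
r2 m[φ2→X10] = [T, T, T]
r2 m[φ3→X5] = [T, T, T]
r2 m[φ3→X13] = [T, T, T]
r2 m[φ3→X0] = [T, T, T]
r2 m[φ4→X15] = [T, T, T]
r2 m[φ4→X0] = [T, T, F]
r2 m[φ5→X13] = [T, T, T]
r2 m[φ6→X5] = [T, T, F]
r2 m[φ7→X10] = [F, T, T]
r2 m[φ8→X3] = [F, F, T]
r2 m[X5→φ0] = [T, T, F]
r2 m[X5→φ3] = [T, F, F]
r2 m[X5→φ6] = [T, F, T]
r2 m[X8→φ1] = [T, T, T]
r2 m[X13→φ3] = [T, T, T]
r2 m[X13→φ5] = [T, T, T]
r2 m[X15→φ4] = [T, T, T]
r2 m[X3→φ2] = [F, F, T]
r2 m[X3→φ8] = [T, T, T]
r2 m[X0→φ3] = [T, T, F]
r2 m[X0→φ4] = [T, T, T]
r2 m[X10→φ0] = [F, T, T]
r2 m[X10→φ1] = [F, F, T]
r2 m[X10→φ2] = [F, F, T]
r2 m[X10→φ7] = [T, F, T]
r3 m[φ0→X5] = [T, F, T]
r3 m[φ0→X10] = [F, F, T]
r3 m[φ1→X8] = [T, T, T]
r3 m[φ1→X10] = [T, T, T]
r3 m[φ2→X3] = [F, T, T]
r3 m[φ2→X10] = [F, T, T]
r3 m[φ3→X5] = [T, T, T]
r3 m[φ3→X13] = [F, F, T]
r3 m[φ3→X0] = [T, T, T]
r3 m[φ4→X15] = [T, T, T]
r3 m[φ4→X0] = [T, T, F]
r3 m[φ5→X13] = [T, T, T]
r3 m[φ6→X5] = [T, T, F]
r3 m[φ7→X10] = [F, T, T]
r3 m[φ8→X3] = [F, F, T]
r3 m[X5→φ0] = [T, T, F]
r3 m[X5→φ3] = [T, F, F]
r3 m[X5→φ6] = [T, F, T]
r3 m[X8→φ1] = [T, T, T]
r3 m[X13→φ3] = [T, T, T]
r3 m[X13→φ5] = [T, T, T]
r3 m[X15→φ4] = [T, T, T]
r3 m[X3→φ2] = [F, F, T]
r3 m[X3→φ8] = [T, T, T]
r3 m[X0→φ3] = [T, T, F]
r3 m[X0→φ4] = [T, T, T]
r3 m[X10→φ0] = [F, T, T]
r3 m[X10→φ1] = [F, F, T]
r3 m[X10→φ2] = [F, F, T]
r3 m[X10→φ7] = [T, F, T]
r4 m[φ0→X5] = [T, F, T]
r4 m[φ0→X10] = [F, F, T]
r4 m[φ1→X8] = [T, T, T]
r4 m[φ1→X10] = [T, T, T]
r4 m[φ2→X3] = [F, T, T]
r4 m[φ2→X10] = [F, T, T]
r4 m[φ3→X5] = [T, T, T]
r4 m[φ3→X13] = [F, F, T]
r4 m[φ3→X0] = [T, T, T]
r4 m[φ4→X15] = [T, T, T]
r4 m[φ4→X0] = [T, T, F]
r4 m[φ5→X13] = [T, T, T]
r4 m[φ6→X5] = [T, T, F]
r4 m[φ7→X10] = [F, T, T]
r4 m[φ8→X3] = [F, F, T]
r4 m[X5→φ0] = [T, T, F]
r4 m[X5→φ3] = [T, F, F]
r4 m[X5→φ6] = [T, F, T]
r4 m[X8→φ1] = [T, T, T]
r4 m[X13→φ3] = [T, T, T]
r4 m[X13→φ5] = [F, F, T]
r4 m[X15→φ4] = [T, T, T]
r4 m[X3→φ2] = [F, F, T]
r4 m[X3→φ8] = [F, T, T]
r4 m[X0→φ3] = [T, T, F]
r4 m[X0→φ4] = [T, T, T]
r4 m[X10→φ0] = [F, T, T]
r4 m[X10→φ1] = [F, F, T]
r4 m[X10→φ2] = [F, F, T]
r4 m[X10→φ7] = [F, F, T]
r5 m[φ0→X5] = [T, F, T]
r5 m[φ0→X10] = [F, F, T]
r5 m[φ1→X8] = [T, T, T]
r5 m[φ1→X10] = [T, T, T]
r5 m[φ2→X3] = [F, T, T]
r5 m[φ2→X10] = [F, T, T]
r5 m[φ3→X5] = [T, T, T]
r5 m[φ3→X13] = [F, F, T]
r5 m[φ3→X0] = [T, T, T]
r5 m[φ4→X15] = [T, T, T]
r5 m[φ4→X0] = [T, T, F]
r5 m[φ5→X13] = [T, T, T]
r5 m[φ6→X5] = [T, T, F]
r5 m[φ7→X10] = [F, T, T]
r5 m[φ8→X3] = [F, F, T]
r5 m[X5→φ0] = [T, T, F]
r5 m[X5→φ3] = [T, F, F]
r5 m[X5→φ6] = [T, F, T]
r5 m[X8→φ1] = [T, T, T]
r5 m[X13→φ3] = [T, T, T]
r5 m[X13→φ5] = [F, F, T]
r5 m[X15→φ4] = [T, T, T]
r5 m[X3→φ2] = [F, F, T]
r5 m[X3→φ8] = [F, T, T]
r5 m[X0→φ3] = [T, T, F]
r5 m[X0→φ4] = [T, T, T]
r5 m[X10→φ0] = [F, T, T]
r5 m[X10→φ1] = [F, F, T]
r5 m[X10→φ2] = [F, F, T]
r5 m[X10→φ7] = [F, F, T]
fixed point reached at round 5
b[X13] = ⊗ incoming = [F, F, T]

b[X13] = [F, F, T]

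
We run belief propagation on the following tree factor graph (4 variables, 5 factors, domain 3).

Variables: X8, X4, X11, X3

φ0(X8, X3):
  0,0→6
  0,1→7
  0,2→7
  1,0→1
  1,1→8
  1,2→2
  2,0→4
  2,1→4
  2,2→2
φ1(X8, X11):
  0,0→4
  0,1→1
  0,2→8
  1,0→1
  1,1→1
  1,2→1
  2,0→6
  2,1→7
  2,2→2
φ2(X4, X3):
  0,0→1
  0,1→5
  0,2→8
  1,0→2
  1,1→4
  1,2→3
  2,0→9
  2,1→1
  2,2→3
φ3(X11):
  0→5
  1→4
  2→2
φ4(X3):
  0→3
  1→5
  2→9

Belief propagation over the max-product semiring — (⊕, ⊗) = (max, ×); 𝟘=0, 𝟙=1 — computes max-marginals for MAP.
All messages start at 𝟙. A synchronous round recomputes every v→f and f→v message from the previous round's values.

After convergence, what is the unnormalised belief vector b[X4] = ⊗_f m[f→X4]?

init: all messages = 𝟙 over 3 values
r1 m[φ0→X8] = [7, 8, 4]
r1 m[φ0→X3] = [6, 8, 7]
r1 m[φ1→X8] = [8, 1, 7]
r1 m[φ1→X11] = [6, 7, 8]
r1 m[φ2→X4] = [8, 4, 9]
r1 m[φ2→X3] = [9, 5, 8]
r1 m[φ3→X11] = [5, 4, 2]
r1 m[φ4→X3] = [3, 5, 9]
r1 m[X8→φ0] = [1, 1, 1]
r1 m[X8→φ1] = [1, 1, 1]
r1 m[X4→φ2] = [1, 1, 1]
r1 m[X11→φ1] = [1, 1, 1]
r1 m[X11→φ3] = [1, 1, 1]
r1 m[X3→φ0] = [1, 1, 1]
r1 m[X3→φ2] = [1, 1, 1]
r1 m[X3→φ4] = [1, 1, 1]
r2 m[φ0→X8] = [7, 8, 4]
r2 m[φ0→X3] = [6, 8, 7]
r2 m[φ1→X8] = [8, 1, 7]
r2 m[φ1→X11] = [6, 7, 8]
r2 m[φ2→X4] = [8, 4, 9]
r2 m[φ2→X3] = [9, 5, 8]
r2 m[φ3→X11] = [5, 4, 2]
r2 m[φ4→X3] = [3, 5, 9]
r2 m[X8→φ0] = [8, 1, 7]
r2 m[X8→φ1] = [7, 8, 4]
r2 m[X4→φ2] = [1, 1, 1]
r2 m[X11→φ1] = [5, 4, 2]
r2 m[X11→φ3] = [6, 7, 8]
r2 m[X3→φ0] = [27, 25, 72]
r2 m[X3→φ2] = [18, 40, 63]
r2 m[X3→φ4] = [54, 40, 56]
r3 m[φ0→X8] = [504, 200, 144]
r3 m[φ0→X3] = [48, 56, 56]
r3 m[φ1→X8] = [20, 5, 30]
r3 m[φ1→X11] = [28, 28, 56]
r3 m[φ2→X4] = [504, 189, 189]
r3 m[φ2→X3] = [9, 5, 8]
r3 m[φ3→X11] = [5, 4, 2]
r3 m[φ4→X3] = [3, 5, 9]
r3 m[X8→φ0] = [8, 1, 7]
r3 m[X8→φ1] = [7, 8, 4]
r3 m[X4→φ2] = [1, 1, 1]
r3 m[X11→φ1] = [5, 4, 2]
r3 m[X11→φ3] = [6, 7, 8]
r3 m[X3→φ0] = [27, 25, 72]
r3 m[X3→φ2] = [18, 40, 63]
r3 m[X3→φ4] = [54, 40, 56]
r4 m[φ0→X8] = [504, 200, 144]
r4 m[φ0→X3] = [48, 56, 56]
r4 m[φ1→X8] = [20, 5, 30]
r4 m[φ1→X11] = [28, 28, 56]
r4 m[φ2→X4] = [504, 189, 189]
r4 m[φ2→X3] = [9, 5, 8]
r4 m[φ3→X11] = [5, 4, 2]
r4 m[φ4→X3] = [3, 5, 9]
r4 m[X8→φ0] = [20, 5, 30]
r4 m[X8→φ1] = [504, 200, 144]
r4 m[X4→φ2] = [1, 1, 1]
r4 m[X11→φ1] = [5, 4, 2]
r4 m[X11→φ3] = [28, 28, 56]
r4 m[X3→φ0] = [27, 25, 72]
r4 m[X3→φ2] = [144, 280, 504]
r4 m[X3→φ4] = [432, 280, 448]
r5 m[φ0→X8] = [504, 200, 144]
r5 m[φ0→X3] = [120, 140, 140]
r5 m[φ1→X8] = [20, 5, 30]
r5 m[φ1→X11] = [2016, 1008, 4032]
r5 m[φ2→X4] = [4032, 1512, 1512]
r5 m[φ2→X3] = [9, 5, 8]
r5 m[φ3→X11] = [5, 4, 2]
r5 m[φ4→X3] = [3, 5, 9]
r5 m[X8→φ0] = [20, 5, 30]
r5 m[X8→φ1] = [504, 200, 144]
r5 m[X4→φ2] = [1, 1, 1]
r5 m[X11→φ1] = [5, 4, 2]
r5 m[X11→φ3] = [28, 28, 56]
r5 m[X3→φ0] = [27, 25, 72]
r5 m[X3→φ2] = [144, 280, 504]
r5 m[X3→φ4] = [432, 280, 448]
r6 m[φ0→X8] = [504, 200, 144]
r6 m[φ0→X3] = [120, 140, 140]
r6 m[φ1→X8] = [20, 5, 30]
r6 m[φ1→X11] = [2016, 1008, 4032]
r6 m[φ2→X4] = [4032, 1512, 1512]
r6 m[φ2→X3] = [9, 5, 8]
r6 m[φ3→X11] = [5, 4, 2]
r6 m[φ4→X3] = [3, 5, 9]
r6 m[X8→φ0] = [20, 5, 30]
r6 m[X8→φ1] = [504, 200, 144]
r6 m[X4→φ2] = [1, 1, 1]
r6 m[X11→φ1] = [5, 4, 2]
r6 m[X11→φ3] = [2016, 1008, 4032]
r6 m[X3→φ0] = [27, 25, 72]
r6 m[X3→φ2] = [360, 700, 1260]
r6 m[X3→φ4] = [1080, 700, 1120]
r7 m[φ0→X8] = [504, 200, 144]
r7 m[φ0→X3] = [120, 140, 140]
r7 m[φ1→X8] = [20, 5, 30]
r7 m[φ1→X11] = [2016, 1008, 4032]
r7 m[φ2→X4] = [10080, 3780, 3780]
r7 m[φ2→X3] = [9, 5, 8]
r7 m[φ3→X11] = [5, 4, 2]
r7 m[φ4→X3] = [3, 5, 9]
r7 m[X8→φ0] = [20, 5, 30]
r7 m[X8→φ1] = [504, 200, 144]
r7 m[X4→φ2] = [1, 1, 1]
r7 m[X11→φ1] = [5, 4, 2]
r7 m[X11→φ3] = [2016, 1008, 4032]
r7 m[X3→φ0] = [27, 25, 72]
r7 m[X3→φ2] = [360, 700, 1260]
r7 m[X3→φ4] = [1080, 700, 1120]
r8 m[φ0→X8] = [504, 200, 144]
r8 m[φ0→X3] = [120, 140, 140]
r8 m[φ1→X8] = [20, 5, 30]
r8 m[φ1→X11] = [2016, 1008, 4032]
r8 m[φ2→X4] = [10080, 3780, 3780]
r8 m[φ2→X3] = [9, 5, 8]
r8 m[φ3→X11] = [5, 4, 2]
r8 m[φ4→X3] = [3, 5, 9]
r8 m[X8→φ0] = [20, 5, 30]
r8 m[X8→φ1] = [504, 200, 144]
r8 m[X4→φ2] = [1, 1, 1]
r8 m[X11→φ1] = [5, 4, 2]
r8 m[X11→φ3] = [2016, 1008, 4032]
r8 m[X3→φ0] = [27, 25, 72]
r8 m[X3→φ2] = [360, 700, 1260]
r8 m[X3→φ4] = [1080, 700, 1120]
fixed point reached at round 8
b[X4] = ⊗ incoming = [10080, 3780, 3780]

b[X4] = [10080, 3780, 3780]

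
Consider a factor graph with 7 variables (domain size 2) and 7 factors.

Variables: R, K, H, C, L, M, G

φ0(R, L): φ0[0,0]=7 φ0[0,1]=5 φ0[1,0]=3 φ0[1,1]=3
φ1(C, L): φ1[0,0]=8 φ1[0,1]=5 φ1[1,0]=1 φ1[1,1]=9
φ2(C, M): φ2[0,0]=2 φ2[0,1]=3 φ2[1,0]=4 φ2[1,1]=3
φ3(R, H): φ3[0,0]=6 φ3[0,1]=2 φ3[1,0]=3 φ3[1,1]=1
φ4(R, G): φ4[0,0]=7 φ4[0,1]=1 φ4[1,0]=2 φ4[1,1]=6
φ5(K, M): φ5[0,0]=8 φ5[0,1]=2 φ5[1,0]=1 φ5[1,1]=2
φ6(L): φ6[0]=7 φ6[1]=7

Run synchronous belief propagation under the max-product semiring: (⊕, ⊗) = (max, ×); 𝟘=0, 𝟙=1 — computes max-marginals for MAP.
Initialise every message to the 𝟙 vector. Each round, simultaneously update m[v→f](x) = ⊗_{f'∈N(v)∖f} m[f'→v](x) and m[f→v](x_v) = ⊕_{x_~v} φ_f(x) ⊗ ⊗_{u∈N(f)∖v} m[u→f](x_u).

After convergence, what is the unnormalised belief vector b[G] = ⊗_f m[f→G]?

init: all messages = 𝟙 over 2 values
r1 m[φ0→R] = [7, 3]
r1 m[φ0→L] = [7, 5]
r1 m[φ1→C] = [8, 9]
r1 m[φ1→L] = [8, 9]
r1 m[φ2→C] = [3, 4]
r1 m[φ2→M] = [4, 3]
r1 m[φ3→R] = [6, 3]
r1 m[φ3→H] = [6, 2]
r1 m[φ4→R] = [7, 6]
r1 m[φ4→G] = [7, 6]
r1 m[φ5→K] = [8, 2]
r1 m[φ5→M] = [8, 2]
r1 m[φ6→L] = [7, 7]
r1 m[R→φ0] = [1, 1]
r1 m[R→φ3] = [1, 1]
r1 m[R→φ4] = [1, 1]
r1 m[K→φ5] = [1, 1]
r1 m[H→φ3] = [1, 1]
r1 m[C→φ1] = [1, 1]
r1 m[C→φ2] = [1, 1]
r1 m[L→φ0] = [1, 1]
r1 m[L→φ1] = [1, 1]
r1 m[L→φ6] = [1, 1]
r1 m[M→φ2] = [1, 1]
r1 m[M→φ5] = [1, 1]
r1 m[G→φ4] = [1, 1]
r2 m[φ0→R] = [7, 3]
r2 m[φ0→L] = [7, 5]
r2 m[φ1→C] = [8, 9]
r2 m[φ1→L] = [8, 9]
r2 m[φ2→C] = [3, 4]
r2 m[φ2→M] = [4, 3]
r2 m[φ3→R] = [6, 3]
r2 m[φ3→H] = [6, 2]
r2 m[φ4→R] = [7, 6]
r2 m[φ4→G] = [7, 6]
r2 m[φ5→K] = [8, 2]
r2 m[φ5→M] = [8, 2]
r2 m[φ6→L] = [7, 7]
r2 m[R→φ0] = [42, 18]
r2 m[R→φ3] = [49, 18]
r2 m[R→φ4] = [42, 9]
r2 m[K→φ5] = [1, 1]
r2 m[H→φ3] = [1, 1]
r2 m[C→φ1] = [3, 4]
r2 m[C→φ2] = [8, 9]
r2 m[L→φ0] = [56, 63]
r2 m[L→φ1] = [49, 35]
r2 m[L→φ6] = [56, 45]
r2 m[M→φ2] = [8, 2]
r2 m[M→φ5] = [4, 3]
r2 m[G→φ4] = [1, 1]
r3 m[φ0→R] = [392, 189]
r3 m[φ0→L] = [294, 210]
r3 m[φ1→C] = [392, 315]
r3 m[φ1→L] = [24, 36]
r3 m[φ2→C] = [16, 32]
r3 m[φ2→M] = [36, 27]
r3 m[φ3→R] = [6, 3]
r3 m[φ3→H] = [294, 98]
r3 m[φ4→R] = [7, 6]
r3 m[φ4→G] = [294, 54]
r3 m[φ5→K] = [32, 6]
r3 m[φ5→M] = [8, 2]
r3 m[φ6→L] = [7, 7]
r3 m[R→φ0] = [42, 18]
r3 m[R→φ3] = [49, 18]
r3 m[R→φ4] = [42, 9]
r3 m[K→φ5] = [1, 1]
r3 m[H→φ3] = [1, 1]
r3 m[C→φ1] = [3, 4]
r3 m[C→φ2] = [8, 9]
r3 m[L→φ0] = [56, 63]
r3 m[L→φ1] = [49, 35]
r3 m[L→φ6] = [56, 45]
r3 m[M→φ2] = [8, 2]
r3 m[M→φ5] = [4, 3]
r3 m[G→φ4] = [1, 1]
r4 m[φ0→R] = [392, 189]
r4 m[φ0→L] = [294, 210]
r4 m[φ1→C] = [392, 315]
r4 m[φ1→L] = [24, 36]
r4 m[φ2→C] = [16, 32]
r4 m[φ2→M] = [36, 27]
r4 m[φ3→R] = [6, 3]
r4 m[φ3→H] = [294, 98]
r4 m[φ4→R] = [7, 6]
r4 m[φ4→G] = [294, 54]
r4 m[φ5→K] = [32, 6]
r4 m[φ5→M] = [8, 2]
r4 m[φ6→L] = [7, 7]
r4 m[R→φ0] = [42, 18]
r4 m[R→φ3] = [2744, 1134]
r4 m[R→φ4] = [2352, 567]
r4 m[K→φ5] = [1, 1]
r4 m[H→φ3] = [1, 1]
r4 m[C→φ1] = [16, 32]
r4 m[C→φ2] = [392, 315]
r4 m[L→φ0] = [168, 252]
r4 m[L→φ1] = [2058, 1470]
r4 m[L→φ6] = [7056, 7560]
r4 m[M→φ2] = [8, 2]
r4 m[M→φ5] = [36, 27]
r4 m[G→φ4] = [1, 1]
r5 m[φ0→R] = [1260, 756]
r5 m[φ0→L] = [294, 210]
r5 m[φ1→C] = [16464, 13230]
r5 m[φ1→L] = [128, 288]
r5 m[φ2→C] = [16, 32]
r5 m[φ2→M] = [1260, 1176]
r5 m[φ3→R] = [6, 3]
r5 m[φ3→H] = [16464, 5488]
r5 m[φ4→R] = [7, 6]
r5 m[φ4→G] = [16464, 3402]
r5 m[φ5→K] = [288, 54]
r5 m[φ5→M] = [8, 2]
r5 m[φ6→L] = [7, 7]
r5 m[R→φ0] = [42, 18]
r5 m[R→φ3] = [2744, 1134]
r5 m[R→φ4] = [2352, 567]
r5 m[K→φ5] = [1, 1]
r5 m[H→φ3] = [1, 1]
r5 m[C→φ1] = [16, 32]
r5 m[C→φ2] = [392, 315]
r5 m[L→φ0] = [168, 252]
r5 m[L→φ1] = [2058, 1470]
r5 m[L→φ6] = [7056, 7560]
r5 m[M→φ2] = [8, 2]
r5 m[M→φ5] = [36, 27]
r5 m[G→φ4] = [1, 1]
r6 m[φ0→R] = [1260, 756]
r6 m[φ0→L] = [294, 210]
r6 m[φ1→C] = [16464, 13230]
r6 m[φ1→L] = [128, 288]
r6 m[φ2→C] = [16, 32]
r6 m[φ2→M] = [1260, 1176]
r6 m[φ3→R] = [6, 3]
r6 m[φ3→H] = [16464, 5488]
r6 m[φ4→R] = [7, 6]
r6 m[φ4→G] = [16464, 3402]
r6 m[φ5→K] = [288, 54]
r6 m[φ5→M] = [8, 2]
r6 m[φ6→L] = [7, 7]
r6 m[R→φ0] = [42, 18]
r6 m[R→φ3] = [8820, 4536]
r6 m[R→φ4] = [7560, 2268]
r6 m[K→φ5] = [1, 1]
r6 m[H→φ3] = [1, 1]
r6 m[C→φ1] = [16, 32]
r6 m[C→φ2] = [16464, 13230]
r6 m[L→φ0] = [896, 2016]
r6 m[L→φ1] = [2058, 1470]
r6 m[L→φ6] = [37632, 60480]
r6 m[M→φ2] = [8, 2]
r6 m[M→φ5] = [1260, 1176]
r6 m[G→φ4] = [1, 1]
r7 m[φ0→R] = [10080, 6048]
r7 m[φ0→L] = [294, 210]
r7 m[φ1→C] = [16464, 13230]
r7 m[φ1→L] = [128, 288]
r7 m[φ2→C] = [16, 32]
r7 m[φ2→M] = [52920, 49392]
r7 m[φ3→R] = [6, 3]
r7 m[φ3→H] = [52920, 17640]
r7 m[φ4→R] = [7, 6]
r7 m[φ4→G] = [52920, 13608]
r7 m[φ5→K] = [10080, 2352]
r7 m[φ5→M] = [8, 2]
r7 m[φ6→L] = [7, 7]
r7 m[R→φ0] = [42, 18]
r7 m[R→φ3] = [8820, 4536]
r7 m[R→φ4] = [7560, 2268]
r7 m[K→φ5] = [1, 1]
r7 m[H→φ3] = [1, 1]
r7 m[C→φ1] = [16, 32]
r7 m[C→φ2] = [16464, 13230]
r7 m[L→φ0] = [896, 2016]
r7 m[L→φ1] = [2058, 1470]
r7 m[L→φ6] = [37632, 60480]
r7 m[M→φ2] = [8, 2]
r7 m[M→φ5] = [1260, 1176]
r7 m[G→φ4] = [1, 1]
r8 m[φ0→R] = [10080, 6048]
r8 m[φ0→L] = [294, 210]
r8 m[φ1→C] = [16464, 13230]
r8 m[φ1→L] = [128, 288]
r8 m[φ2→C] = [16, 32]
r8 m[φ2→M] = [52920, 49392]
r8 m[φ3→R] = [6, 3]
r8 m[φ3→H] = [52920, 17640]
r8 m[φ4→R] = [7, 6]
r8 m[φ4→G] = [52920, 13608]
r8 m[φ5→K] = [10080, 2352]
r8 m[φ5→M] = [8, 2]
r8 m[φ6→L] = [7, 7]
r8 m[R→φ0] = [42, 18]
r8 m[R→φ3] = [70560, 36288]
r8 m[R→φ4] = [60480, 18144]
r8 m[K→φ5] = [1, 1]
r8 m[H→φ3] = [1, 1]
r8 m[C→φ1] = [16, 32]
r8 m[C→φ2] = [16464, 13230]
r8 m[L→φ0] = [896, 2016]
r8 m[L→φ1] = [2058, 1470]
r8 m[L→φ6] = [37632, 60480]
r8 m[M→φ2] = [8, 2]
r8 m[M→φ5] = [52920, 49392]
r8 m[G→φ4] = [1, 1]
r9 m[φ0→R] = [10080, 6048]
r9 m[φ0→L] = [294, 210]
r9 m[φ1→C] = [16464, 13230]
r9 m[φ1→L] = [128, 288]
r9 m[φ2→C] = [16, 32]
r9 m[φ2→M] = [52920, 49392]
r9 m[φ3→R] = [6, 3]
r9 m[φ3→H] = [423360, 141120]
r9 m[φ4→R] = [7, 6]
r9 m[φ4→G] = [423360, 108864]
r9 m[φ5→K] = [423360, 98784]
r9 m[φ5→M] = [8, 2]
r9 m[φ6→L] = [7, 7]
r9 m[R→φ0] = [42, 18]
r9 m[R→φ3] = [70560, 36288]
r9 m[R→φ4] = [60480, 18144]
r9 m[K→φ5] = [1, 1]
r9 m[H→φ3] = [1, 1]
r9 m[C→φ1] = [16, 32]
r9 m[C→φ2] = [16464, 13230]
r9 m[L→φ0] = [896, 2016]
r9 m[L→φ1] = [2058, 1470]
r9 m[L→φ6] = [37632, 60480]
r9 m[M→φ2] = [8, 2]
r9 m[M→φ5] = [52920, 49392]
r9 m[G→φ4] = [1, 1]
r10 m[φ0→R] = [10080, 6048]
r10 m[φ0→L] = [294, 210]
r10 m[φ1→C] = [16464, 13230]
r10 m[φ1→L] = [128, 288]
r10 m[φ2→C] = [16, 32]
r10 m[φ2→M] = [52920, 49392]
r10 m[φ3→R] = [6, 3]
r10 m[φ3→H] = [423360, 141120]
r10 m[φ4→R] = [7, 6]
r10 m[φ4→G] = [423360, 108864]
r10 m[φ5→K] = [423360, 98784]
r10 m[φ5→M] = [8, 2]
r10 m[φ6→L] = [7, 7]
r10 m[R→φ0] = [42, 18]
r10 m[R→φ3] = [70560, 36288]
r10 m[R→φ4] = [60480, 18144]
r10 m[K→φ5] = [1, 1]
r10 m[H→φ3] = [1, 1]
r10 m[C→φ1] = [16, 32]
r10 m[C→φ2] = [16464, 13230]
r10 m[L→φ0] = [896, 2016]
r10 m[L→φ1] = [2058, 1470]
r10 m[L→φ6] = [37632, 60480]
r10 m[M→φ2] = [8, 2]
r10 m[M→φ5] = [52920, 49392]
r10 m[G→φ4] = [1, 1]
fixed point reached at round 10
b[G] = ⊗ incoming = [423360, 108864]

b[G] = [423360, 108864]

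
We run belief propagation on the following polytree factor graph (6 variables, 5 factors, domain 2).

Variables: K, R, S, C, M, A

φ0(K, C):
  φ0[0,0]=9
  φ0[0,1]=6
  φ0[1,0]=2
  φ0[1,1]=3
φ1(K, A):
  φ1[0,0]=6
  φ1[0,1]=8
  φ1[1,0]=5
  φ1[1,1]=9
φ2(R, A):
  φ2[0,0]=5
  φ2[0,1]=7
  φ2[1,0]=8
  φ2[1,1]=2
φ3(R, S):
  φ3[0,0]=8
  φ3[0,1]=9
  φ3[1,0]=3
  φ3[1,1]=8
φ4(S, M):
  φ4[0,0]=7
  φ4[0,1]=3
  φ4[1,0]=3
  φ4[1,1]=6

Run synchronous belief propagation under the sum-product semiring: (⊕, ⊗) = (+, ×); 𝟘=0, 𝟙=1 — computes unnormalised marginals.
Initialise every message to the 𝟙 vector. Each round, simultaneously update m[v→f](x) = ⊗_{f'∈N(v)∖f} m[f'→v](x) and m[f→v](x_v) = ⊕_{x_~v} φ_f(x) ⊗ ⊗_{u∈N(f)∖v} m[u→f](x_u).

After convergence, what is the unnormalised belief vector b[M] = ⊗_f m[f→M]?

init: all messages = 𝟙 over 2 values
r1 m[φ0→K] = [15, 5]
r1 m[φ0→C] = [11, 9]
r1 m[φ1→K] = [14, 14]
r1 m[φ1→A] = [11, 17]
r1 m[φ2→R] = [12, 10]
r1 m[φ2→A] = [13, 9]
r1 m[φ3→R] = [17, 11]
r1 m[φ3→S] = [11, 17]
r1 m[φ4→S] = [10, 9]
r1 m[φ4→M] = [10, 9]
r1 m[K→φ0] = [1, 1]
r1 m[K→φ1] = [1, 1]
r1 m[R→φ2] = [1, 1]
r1 m[R→φ3] = [1, 1]
r1 m[S→φ3] = [1, 1]
r1 m[S→φ4] = [1, 1]
r1 m[C→φ0] = [1, 1]
r1 m[M→φ4] = [1, 1]
r1 m[A→φ1] = [1, 1]
r1 m[A→φ2] = [1, 1]
r2 m[φ0→K] = [15, 5]
r2 m[φ0→C] = [11, 9]
r2 m[φ1→K] = [14, 14]
r2 m[φ1→A] = [11, 17]
r2 m[φ2→R] = [12, 10]
r2 m[φ2→A] = [13, 9]
r2 m[φ3→R] = [17, 11]
r2 m[φ3→S] = [11, 17]
r2 m[φ4→S] = [10, 9]
r2 m[φ4→M] = [10, 9]
r2 m[K→φ0] = [14, 14]
r2 m[K→φ1] = [15, 5]
r2 m[R→φ2] = [17, 11]
r2 m[R→φ3] = [12, 10]
r2 m[S→φ3] = [10, 9]
r2 m[S→φ4] = [11, 17]
r2 m[C→φ0] = [1, 1]
r2 m[M→φ4] = [1, 1]
r2 m[A→φ1] = [13, 9]
r2 m[A→φ2] = [11, 17]
r3 m[φ0→K] = [15, 5]
r3 m[φ0→C] = [154, 126]
r3 m[φ1→K] = [150, 146]
r3 m[φ1→A] = [115, 165]
r3 m[φ2→R] = [174, 122]
r3 m[φ2→A] = [173, 141]
r3 m[φ3→R] = [161, 102]
r3 m[φ3→S] = [126, 188]
r3 m[φ4→S] = [10, 9]
r3 m[φ4→M] = [128, 135]
r3 m[K→φ0] = [14, 14]
r3 m[K→φ1] = [15, 5]
r3 m[R→φ2] = [17, 11]
r3 m[R→φ3] = [12, 10]
r3 m[S→φ3] = [10, 9]
r3 m[S→φ4] = [11, 17]
r3 m[C→φ0] = [1, 1]
r3 m[M→φ4] = [1, 1]
r3 m[A→φ1] = [13, 9]
r3 m[A→φ2] = [11, 17]
r4 m[φ0→K] = [15, 5]
r4 m[φ0→C] = [154, 126]
r4 m[φ1→K] = [150, 146]
r4 m[φ1→A] = [115, 165]
r4 m[φ2→R] = [174, 122]
r4 m[φ2→A] = [173, 141]
r4 m[φ3→R] = [161, 102]
r4 m[φ3→S] = [126, 188]
r4 m[φ4→S] = [10, 9]
r4 m[φ4→M] = [128, 135]
r4 m[K→φ0] = [150, 146]
r4 m[K→φ1] = [15, 5]
r4 m[R→φ2] = [161, 102]
r4 m[R→φ3] = [174, 122]
r4 m[S→φ3] = [10, 9]
r4 m[S→φ4] = [126, 188]
r4 m[C→φ0] = [1, 1]
r4 m[M→φ4] = [1, 1]
r4 m[A→φ1] = [173, 141]
r4 m[A→φ2] = [115, 165]
r5 m[φ0→K] = [15, 5]
r5 m[φ0→C] = [1642, 1338]
r5 m[φ1→K] = [2166, 2134]
r5 m[φ1→A] = [115, 165]
r5 m[φ2→R] = [1730, 1250]
r5 m[φ2→A] = [1621, 1331]
r5 m[φ3→R] = [161, 102]
r5 m[φ3→S] = [1758, 2542]
r5 m[φ4→S] = [10, 9]
r5 m[φ4→M] = [1446, 1506]
r5 m[K→φ0] = [150, 146]
r5 m[K→φ1] = [15, 5]
r5 m[R→φ2] = [161, 102]
r5 m[R→φ3] = [174, 122]
r5 m[S→φ3] = [10, 9]
r5 m[S→φ4] = [126, 188]
r5 m[C→φ0] = [1, 1]
r5 m[M→φ4] = [1, 1]
r5 m[A→φ1] = [173, 141]
r5 m[A→φ2] = [115, 165]
r6 m[φ0→K] = [15, 5]
r6 m[φ0→C] = [1642, 1338]
r6 m[φ1→K] = [2166, 2134]
r6 m[φ1→A] = [115, 165]
r6 m[φ2→R] = [1730, 1250]
r6 m[φ2→A] = [1621, 1331]
r6 m[φ3→R] = [161, 102]
r6 m[φ3→S] = [1758, 2542]
r6 m[φ4→S] = [10, 9]
r6 m[φ4→M] = [1446, 1506]
r6 m[K→φ0] = [2166, 2134]
r6 m[K→φ1] = [15, 5]
r6 m[R→φ2] = [161, 102]
r6 m[R→φ3] = [1730, 1250]
r6 m[S→φ3] = [10, 9]
r6 m[S→φ4] = [1758, 2542]
r6 m[C→φ0] = [1, 1]
r6 m[M→φ4] = [1, 1]
r6 m[A→φ1] = [1621, 1331]
r6 m[A→φ2] = [115, 165]
r7 m[φ0→K] = [15, 5]
r7 m[φ0→C] = [23762, 19398]
r7 m[φ1→K] = [20374, 20084]
r7 m[φ1→A] = [115, 165]
r7 m[φ2→R] = [1730, 1250]
r7 m[φ2→A] = [1621, 1331]
r7 m[φ3→R] = [161, 102]
r7 m[φ3→S] = [17590, 25570]
r7 m[φ4→S] = [10, 9]
r7 m[φ4→M] = [19932, 20526]
r7 m[K→φ0] = [2166, 2134]
r7 m[K→φ1] = [15, 5]
r7 m[R→φ2] = [161, 102]
r7 m[R→φ3] = [1730, 1250]
r7 m[S→φ3] = [10, 9]
r7 m[S→φ4] = [1758, 2542]
r7 m[C→φ0] = [1, 1]
r7 m[M→φ4] = [1, 1]
r7 m[A→φ1] = [1621, 1331]
r7 m[A→φ2] = [115, 165]
r8 m[φ0→K] = [15, 5]
r8 m[φ0→C] = [23762, 19398]
r8 m[φ1→K] = [20374, 20084]
r8 m[φ1→A] = [115, 165]
r8 m[φ2→R] = [1730, 1250]
r8 m[φ2→A] = [1621, 1331]
r8 m[φ3→R] = [161, 102]
r8 m[φ3→S] = [17590, 25570]
r8 m[φ4→S] = [10, 9]
r8 m[φ4→M] = [19932, 20526]
r8 m[K→φ0] = [20374, 20084]
r8 m[K→φ1] = [15, 5]
r8 m[R→φ2] = [161, 102]
r8 m[R→φ3] = [1730, 1250]
r8 m[S→φ3] = [10, 9]
r8 m[S→φ4] = [17590, 25570]
r8 m[C→φ0] = [1, 1]
r8 m[M→φ4] = [1, 1]
r8 m[A→φ1] = [1621, 1331]
r8 m[A→φ2] = [115, 165]
r9 m[φ0→K] = [15, 5]
r9 m[φ0→C] = [223534, 182496]
r9 m[φ1→K] = [20374, 20084]
r9 m[φ1→A] = [115, 165]
r9 m[φ2→R] = [1730, 1250]
r9 m[φ2→A] = [1621, 1331]
r9 m[φ3→R] = [161, 102]
r9 m[φ3→S] = [17590, 25570]
r9 m[φ4→S] = [10, 9]
r9 m[φ4→M] = [199840, 206190]
r9 m[K→φ0] = [20374, 20084]
r9 m[K→φ1] = [15, 5]
r9 m[R→φ2] = [161, 102]
r9 m[R→φ3] = [1730, 1250]
r9 m[S→φ3] = [10, 9]
r9 m[S→φ4] = [17590, 25570]
r9 m[C→φ0] = [1, 1]
r9 m[M→φ4] = [1, 1]
r9 m[A→φ1] = [1621, 1331]
r9 m[A→φ2] = [115, 165]
r10 m[φ0→K] = [15, 5]
r10 m[φ0→C] = [223534, 182496]
r10 m[φ1→K] = [20374, 20084]
r10 m[φ1→A] = [115, 165]
r10 m[φ2→R] = [1730, 1250]
r10 m[φ2→A] = [1621, 1331]
r10 m[φ3→R] = [161, 102]
r10 m[φ3→S] = [17590, 25570]
r10 m[φ4→S] = [10, 9]
r10 m[φ4→M] = [199840, 206190]
r10 m[K→φ0] = [20374, 20084]
r10 m[K→φ1] = [15, 5]
r10 m[R→φ2] = [161, 102]
r10 m[R→φ3] = [1730, 1250]
r10 m[S→φ3] = [10, 9]
r10 m[S→φ4] = [17590, 25570]
r10 m[C→φ0] = [1, 1]
r10 m[M→φ4] = [1, 1]
r10 m[A→φ1] = [1621, 1331]
r10 m[A→φ2] = [115, 165]
fixed point reached at round 10
b[M] = ⊗ incoming = [199840, 206190]

b[M] = [199840, 206190]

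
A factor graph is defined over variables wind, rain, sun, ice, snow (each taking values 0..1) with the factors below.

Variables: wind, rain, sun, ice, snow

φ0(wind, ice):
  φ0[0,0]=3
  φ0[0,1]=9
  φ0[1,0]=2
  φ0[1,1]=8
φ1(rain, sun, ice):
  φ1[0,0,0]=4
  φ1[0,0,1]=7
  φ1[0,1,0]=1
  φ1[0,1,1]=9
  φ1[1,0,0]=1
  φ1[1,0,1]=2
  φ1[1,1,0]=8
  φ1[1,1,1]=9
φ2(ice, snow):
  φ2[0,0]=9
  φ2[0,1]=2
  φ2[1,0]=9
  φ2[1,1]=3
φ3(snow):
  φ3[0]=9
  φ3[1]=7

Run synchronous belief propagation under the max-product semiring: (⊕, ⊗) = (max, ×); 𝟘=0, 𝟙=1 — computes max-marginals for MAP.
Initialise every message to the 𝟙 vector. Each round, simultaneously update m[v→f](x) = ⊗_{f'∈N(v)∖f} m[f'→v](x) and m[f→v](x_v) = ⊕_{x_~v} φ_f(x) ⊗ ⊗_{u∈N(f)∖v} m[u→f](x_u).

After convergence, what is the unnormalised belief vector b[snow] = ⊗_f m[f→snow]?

b[snow] = [6561, 1701]

init: all messages = 𝟙 over 2 values
r1 m[φ0→wind] = [9, 8]
r1 m[φ0→ice] = [3, 9]
r1 m[φ1→rain] = [9, 9]
r1 m[φ1→sun] = [7, 9]
r1 m[φ1→ice] = [8, 9]
r1 m[φ2→ice] = [9, 9]
r1 m[φ2→snow] = [9, 3]
r1 m[φ3→snow] = [9, 7]
r1 m[wind→φ0] = [1, 1]
r1 m[rain→φ1] = [1, 1]
r1 m[sun→φ1] = [1, 1]
r1 m[ice→φ0] = [1, 1]
r1 m[ice→φ1] = [1, 1]
r1 m[ice→φ2] = [1, 1]
r1 m[snow→φ2] = [1, 1]
r1 m[snow→φ3] = [1, 1]
r2 m[φ0→wind] = [9, 8]
r2 m[φ0→ice] = [3, 9]
r2 m[φ1→rain] = [9, 9]
r2 m[φ1→sun] = [7, 9]
r2 m[φ1→ice] = [8, 9]
r2 m[φ2→ice] = [9, 9]
r2 m[φ2→snow] = [9, 3]
r2 m[φ3→snow] = [9, 7]
r2 m[wind→φ0] = [1, 1]
r2 m[rain→φ1] = [1, 1]
r2 m[sun→φ1] = [1, 1]
r2 m[ice→φ0] = [72, 81]
r2 m[ice→φ1] = [27, 81]
r2 m[ice→φ2] = [24, 81]
r2 m[snow→φ2] = [9, 7]
r2 m[snow→φ3] = [9, 3]
r3 m[φ0→wind] = [729, 648]
r3 m[φ0→ice] = [3, 9]
r3 m[φ1→rain] = [729, 729]
r3 m[φ1→sun] = [567, 729]
r3 m[φ1→ice] = [8, 9]
r3 m[φ2→ice] = [81, 81]
r3 m[φ2→snow] = [729, 243]
r3 m[φ3→snow] = [9, 7]
r3 m[wind→φ0] = [1, 1]
r3 m[rain→φ1] = [1, 1]
r3 m[sun→φ1] = [1, 1]
r3 m[ice→φ0] = [72, 81]
r3 m[ice→φ1] = [27, 81]
r3 m[ice→φ2] = [24, 81]
r3 m[snow→φ2] = [9, 7]
r3 m[snow→φ3] = [9, 3]
r4 m[φ0→wind] = [729, 648]
r4 m[φ0→ice] = [3, 9]
r4 m[φ1→rain] = [729, 729]
r4 m[φ1→sun] = [567, 729]
r4 m[φ1→ice] = [8, 9]
r4 m[φ2→ice] = [81, 81]
r4 m[φ2→snow] = [729, 243]
r4 m[φ3→snow] = [9, 7]
r4 m[wind→φ0] = [1, 1]
r4 m[rain→φ1] = [1, 1]
r4 m[sun→φ1] = [1, 1]
r4 m[ice→φ0] = [648, 729]
r4 m[ice→φ1] = [243, 729]
r4 m[ice→φ2] = [24, 81]
r4 m[snow→φ2] = [9, 7]
r4 m[snow→φ3] = [729, 243]
r5 m[φ0→wind] = [6561, 5832]
r5 m[φ0→ice] = [3, 9]
r5 m[φ1→rain] = [6561, 6561]
r5 m[φ1→sun] = [5103, 6561]
r5 m[φ1→ice] = [8, 9]
r5 m[φ2→ice] = [81, 81]
r5 m[φ2→snow] = [729, 243]
r5 m[φ3→snow] = [9, 7]
r5 m[wind→φ0] = [1, 1]
r5 m[rain→φ1] = [1, 1]
r5 m[sun→φ1] = [1, 1]
r5 m[ice→φ0] = [648, 729]
r5 m[ice→φ1] = [243, 729]
r5 m[ice→φ2] = [24, 81]
r5 m[snow→φ2] = [9, 7]
r5 m[snow→φ3] = [729, 243]
r6 m[φ0→wind] = [6561, 5832]
r6 m[φ0→ice] = [3, 9]
r6 m[φ1→rain] = [6561, 6561]
r6 m[φ1→sun] = [5103, 6561]
r6 m[φ1→ice] = [8, 9]
r6 m[φ2→ice] = [81, 81]
r6 m[φ2→snow] = [729, 243]
r6 m[φ3→snow] = [9, 7]
r6 m[wind→φ0] = [1, 1]
r6 m[rain→φ1] = [1, 1]
r6 m[sun→φ1] = [1, 1]
r6 m[ice→φ0] = [648, 729]
r6 m[ice→φ1] = [243, 729]
r6 m[ice→φ2] = [24, 81]
r6 m[snow→φ2] = [9, 7]
r6 m[snow→φ3] = [729, 243]
fixed point reached at round 6
b[snow] = ⊗ incoming = [6561, 1701]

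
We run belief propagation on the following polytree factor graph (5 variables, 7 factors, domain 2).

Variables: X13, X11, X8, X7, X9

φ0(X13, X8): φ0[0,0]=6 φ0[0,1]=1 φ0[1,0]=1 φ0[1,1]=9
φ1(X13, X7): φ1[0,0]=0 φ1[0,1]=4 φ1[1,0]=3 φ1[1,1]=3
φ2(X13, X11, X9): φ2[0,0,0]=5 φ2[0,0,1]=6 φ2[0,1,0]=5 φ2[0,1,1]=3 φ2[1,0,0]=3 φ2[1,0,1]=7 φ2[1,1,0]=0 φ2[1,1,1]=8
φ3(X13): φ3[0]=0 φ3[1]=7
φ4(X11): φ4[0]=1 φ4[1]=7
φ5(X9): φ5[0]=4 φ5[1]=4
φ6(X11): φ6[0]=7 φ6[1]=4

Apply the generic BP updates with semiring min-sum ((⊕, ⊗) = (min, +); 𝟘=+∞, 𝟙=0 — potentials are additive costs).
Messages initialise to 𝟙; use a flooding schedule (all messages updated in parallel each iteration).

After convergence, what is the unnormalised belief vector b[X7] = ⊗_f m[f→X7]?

init: all messages = 𝟙 over 2 values
r1 m[φ0→X13] = [1, 1]
r1 m[φ0→X8] = [1, 1]
r1 m[φ1→X13] = [0, 3]
r1 m[φ1→X7] = [0, 3]
r1 m[φ2→X13] = [3, 0]
r1 m[φ2→X11] = [3, 0]
r1 m[φ2→X9] = [0, 3]
r1 m[φ3→X13] = [0, 7]
r1 m[φ4→X11] = [1, 7]
r1 m[φ5→X9] = [4, 4]
r1 m[φ6→X11] = [7, 4]
r1 m[X13→φ0] = [0, 0]
r1 m[X13→φ1] = [0, 0]
r1 m[X13→φ2] = [0, 0]
r1 m[X13→φ3] = [0, 0]
r1 m[X11→φ2] = [0, 0]
r1 m[X11→φ4] = [0, 0]
r1 m[X11→φ6] = [0, 0]
r1 m[X8→φ0] = [0, 0]
r1 m[X7→φ1] = [0, 0]
r1 m[X9→φ2] = [0, 0]
r1 m[X9→φ5] = [0, 0]
r2 m[φ0→X13] = [1, 1]
r2 m[φ0→X8] = [1, 1]
r2 m[φ1→X13] = [0, 3]
r2 m[φ1→X7] = [0, 3]
r2 m[φ2→X13] = [3, 0]
r2 m[φ2→X11] = [3, 0]
r2 m[φ2→X9] = [0, 3]
r2 m[φ3→X13] = [0, 7]
r2 m[φ4→X11] = [1, 7]
r2 m[φ5→X9] = [4, 4]
r2 m[φ6→X11] = [7, 4]
r2 m[X13→φ0] = [3, 10]
r2 m[X13→φ1] = [4, 8]
r2 m[X13→φ2] = [1, 11]
r2 m[X13→φ3] = [4, 4]
r2 m[X11→φ2] = [8, 11]
r2 m[X11→φ4] = [10, 4]
r2 m[X11→φ6] = [4, 7]
r2 m[X8→φ0] = [0, 0]
r2 m[X7→φ1] = [0, 0]
r2 m[X9→φ2] = [4, 4]
r2 m[X9→φ5] = [0, 3]
r3 m[φ0→X13] = [1, 1]
r3 m[φ0→X8] = [9, 4]
r3 m[φ1→X13] = [0, 3]
r3 m[φ1→X7] = [4, 8]
r3 m[φ2→X13] = [17, 15]
r3 m[φ2→X11] = [10, 8]
r3 m[φ2→X9] = [14, 15]
r3 m[φ3→X13] = [0, 7]
r3 m[φ4→X11] = [1, 7]
r3 m[φ5→X9] = [4, 4]
r3 m[φ6→X11] = [7, 4]
r3 m[X13→φ0] = [3, 10]
r3 m[X13→φ1] = [4, 8]
r3 m[X13→φ2] = [1, 11]
r3 m[X13→φ3] = [4, 4]
r3 m[X11→φ2] = [8, 11]
r3 m[X11→φ4] = [10, 4]
r3 m[X11→φ6] = [4, 7]
r3 m[X8→φ0] = [0, 0]
r3 m[X7→φ1] = [0, 0]
r3 m[X9→φ2] = [4, 4]
r3 m[X9→φ5] = [0, 3]
r4 m[φ0→X13] = [1, 1]
r4 m[φ0→X8] = [9, 4]
r4 m[φ1→X13] = [0, 3]
r4 m[φ1→X7] = [4, 8]
r4 m[φ2→X13] = [17, 15]
r4 m[φ2→X11] = [10, 8]
r4 m[φ2→X9] = [14, 15]
r4 m[φ3→X13] = [0, 7]
r4 m[φ4→X11] = [1, 7]
r4 m[φ5→X9] = [4, 4]
r4 m[φ6→X11] = [7, 4]
r4 m[X13→φ0] = [17, 25]
r4 m[X13→φ1] = [18, 23]
r4 m[X13→φ2] = [1, 11]
r4 m[X13→φ3] = [18, 19]
r4 m[X11→φ2] = [8, 11]
r4 m[X11→φ4] = [17, 12]
r4 m[X11→φ6] = [11, 15]
r4 m[X8→φ0] = [0, 0]
r4 m[X7→φ1] = [0, 0]
r4 m[X9→φ2] = [4, 4]
r4 m[X9→φ5] = [14, 15]
r5 m[φ0→X13] = [1, 1]
r5 m[φ0→X8] = [23, 18]
r5 m[φ1→X13] = [0, 3]
r5 m[φ1→X7] = [18, 22]
r5 m[φ2→X13] = [17, 15]
r5 m[φ2→X11] = [10, 8]
r5 m[φ2→X9] = [14, 15]
r5 m[φ3→X13] = [0, 7]
r5 m[φ4→X11] = [1, 7]
r5 m[φ5→X9] = [4, 4]
r5 m[φ6→X11] = [7, 4]
r5 m[X13→φ0] = [17, 25]
r5 m[X13→φ1] = [18, 23]
r5 m[X13→φ2] = [1, 11]
r5 m[X13→φ3] = [18, 19]
r5 m[X11→φ2] = [8, 11]
r5 m[X11→φ4] = [17, 12]
r5 m[X11→φ6] = [11, 15]
r5 m[X8→φ0] = [0, 0]
r5 m[X7→φ1] = [0, 0]
r5 m[X9→φ2] = [4, 4]
r5 m[X9→φ5] = [14, 15]
r6 m[φ0→X13] = [1, 1]
r6 m[φ0→X8] = [23, 18]
r6 m[φ1→X13] = [0, 3]
r6 m[φ1→X7] = [18, 22]
r6 m[φ2→X13] = [17, 15]
r6 m[φ2→X11] = [10, 8]
r6 m[φ2→X9] = [14, 15]
r6 m[φ3→X13] = [0, 7]
r6 m[φ4→X11] = [1, 7]
r6 m[φ5→X9] = [4, 4]
r6 m[φ6→X11] = [7, 4]
r6 m[X13→φ0] = [17, 25]
r6 m[X13→φ1] = [18, 23]
r6 m[X13→φ2] = [1, 11]
r6 m[X13→φ3] = [18, 19]
r6 m[X11→φ2] = [8, 11]
r6 m[X11→φ4] = [17, 12]
r6 m[X11→φ6] = [11, 15]
r6 m[X8→φ0] = [0, 0]
r6 m[X7→φ1] = [0, 0]
r6 m[X9→φ2] = [4, 4]
r6 m[X9→φ5] = [14, 15]
fixed point reached at round 6
b[X7] = ⊗ incoming = [18, 22]

b[X7] = [18, 22]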